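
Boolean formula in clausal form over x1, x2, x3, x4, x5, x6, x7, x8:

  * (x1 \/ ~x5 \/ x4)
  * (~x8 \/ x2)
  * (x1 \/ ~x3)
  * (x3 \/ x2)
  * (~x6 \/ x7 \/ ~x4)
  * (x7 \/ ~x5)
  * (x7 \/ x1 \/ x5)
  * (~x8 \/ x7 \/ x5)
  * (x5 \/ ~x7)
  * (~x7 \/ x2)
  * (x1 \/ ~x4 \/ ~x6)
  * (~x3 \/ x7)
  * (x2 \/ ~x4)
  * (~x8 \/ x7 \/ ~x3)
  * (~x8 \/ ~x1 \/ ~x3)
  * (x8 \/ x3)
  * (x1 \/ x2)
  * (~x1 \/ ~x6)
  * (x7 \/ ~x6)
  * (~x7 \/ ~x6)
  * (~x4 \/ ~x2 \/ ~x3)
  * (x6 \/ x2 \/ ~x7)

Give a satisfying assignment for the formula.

Set x1 = True and propagate.
  then x6 is forced to False.
For the remaining variables, x2 = True, x3 = False, x4 = False, x5 = True, x7 = True, x8 = True works.
Every clause has at least one true literal under this assignment.

x1 = True  x2 = True  x3 = False  x4 = False  x5 = True  x6 = False  x7 = True  x8 = True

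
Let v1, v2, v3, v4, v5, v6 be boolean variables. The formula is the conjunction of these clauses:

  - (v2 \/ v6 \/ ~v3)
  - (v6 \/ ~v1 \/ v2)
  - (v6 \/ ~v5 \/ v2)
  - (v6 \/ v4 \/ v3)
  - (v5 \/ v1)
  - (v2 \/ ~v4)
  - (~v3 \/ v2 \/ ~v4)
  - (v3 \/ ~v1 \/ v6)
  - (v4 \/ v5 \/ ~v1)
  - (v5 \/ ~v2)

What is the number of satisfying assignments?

Case analysis on v2 and v6:
  v2=1, v6=1: forces v5=1; v1, v3, v4 free → 2^3 = 8.
  v2=1, v6=0: 5 of the 16 assignments to (v1,v3,v4,v5) work.
  v2=0, v6=1: remaining (v1,v3,v4,v5) ∈ {(0,0,0,1); (0,1,0,1); (1,0,0,1); (1,1,0,1)} — 4.
  v2=0, v6=0: a clause becomes empty — 0.
Total: 8 + 5 + 4 + 0 = 17.

17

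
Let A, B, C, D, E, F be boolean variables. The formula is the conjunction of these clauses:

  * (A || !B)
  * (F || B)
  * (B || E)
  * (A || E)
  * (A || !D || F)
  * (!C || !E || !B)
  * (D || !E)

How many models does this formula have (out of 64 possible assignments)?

Split on B, then E.
  B=T, E=T: remaining (A,C,D,F) ∈ {(T,F,T,F); (T,F,T,T)} — 2.
  B=T, E=F: forces A=T; C, D, F free → 2^3 = 8.
  B=F, E=T: remaining (A,C,D,F) ∈ {(F,F,T,T); (F,T,T,T); (T,F,T,T); (T,T,T,T)} — 4.
  B=F, E=F: a clause becomes empty — 0.
Total: 2 + 8 + 4 + 0 = 14.

14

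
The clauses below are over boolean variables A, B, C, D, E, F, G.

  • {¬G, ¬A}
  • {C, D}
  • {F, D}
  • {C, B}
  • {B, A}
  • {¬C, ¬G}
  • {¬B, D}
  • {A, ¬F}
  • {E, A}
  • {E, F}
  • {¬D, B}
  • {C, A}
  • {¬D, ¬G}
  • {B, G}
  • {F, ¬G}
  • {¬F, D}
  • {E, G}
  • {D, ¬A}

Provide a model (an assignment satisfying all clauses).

A=T, B=T, C=F, D=T, E=T, F=T, G=F

Pure literal: E appears only positively; assign E = True.
Try A = True.
  then G is forced to False.
  then B is forced to True.
  then D is forced to True.
C, F are now unconstrained; take C = False, F = True.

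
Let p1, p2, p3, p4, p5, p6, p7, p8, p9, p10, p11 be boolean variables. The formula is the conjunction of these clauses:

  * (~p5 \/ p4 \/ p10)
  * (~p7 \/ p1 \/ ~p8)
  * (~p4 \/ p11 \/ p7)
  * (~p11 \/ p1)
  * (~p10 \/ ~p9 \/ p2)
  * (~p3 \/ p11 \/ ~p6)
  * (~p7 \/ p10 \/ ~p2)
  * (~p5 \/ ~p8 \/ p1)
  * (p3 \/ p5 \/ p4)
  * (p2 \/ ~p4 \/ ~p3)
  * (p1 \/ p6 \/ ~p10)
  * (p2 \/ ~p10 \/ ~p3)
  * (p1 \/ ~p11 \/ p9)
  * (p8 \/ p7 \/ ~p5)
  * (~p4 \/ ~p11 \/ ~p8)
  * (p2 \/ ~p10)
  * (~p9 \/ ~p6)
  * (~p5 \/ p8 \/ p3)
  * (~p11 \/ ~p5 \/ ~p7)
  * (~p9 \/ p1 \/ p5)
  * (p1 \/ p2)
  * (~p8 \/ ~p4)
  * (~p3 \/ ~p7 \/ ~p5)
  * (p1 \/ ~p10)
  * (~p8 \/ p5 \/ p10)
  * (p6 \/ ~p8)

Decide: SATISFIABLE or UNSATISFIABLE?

SATISFIABLE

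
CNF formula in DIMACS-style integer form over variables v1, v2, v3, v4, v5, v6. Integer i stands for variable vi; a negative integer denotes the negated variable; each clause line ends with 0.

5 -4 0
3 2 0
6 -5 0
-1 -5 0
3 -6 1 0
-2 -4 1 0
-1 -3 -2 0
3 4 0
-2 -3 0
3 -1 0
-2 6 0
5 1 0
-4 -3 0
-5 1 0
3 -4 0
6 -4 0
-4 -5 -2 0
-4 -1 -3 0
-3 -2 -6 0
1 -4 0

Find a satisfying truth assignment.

v1 = 1, v2 = 0, v3 = 1, v4 = 0, v5 = 0, v6 = 1

Branch on v1: take v1 = True.
  then v5 is forced to False.
  then v4 is forced to False.
  then v3 is forced to True.
  then v2 is forced to False.
v6 is now unconstrained; take v6 = True.
Check each clause:
  1. (v5 OR NOT v4) — NOT v4 is true.
  2. (v3 OR v2) — v3 is true.
  3. (v6 OR NOT v5) — NOT v5 is true.
  4. (NOT v1 OR NOT v5) — NOT v5 is true.
  5. (v3 OR v1 OR NOT v6) — v1 is true.
  6. (NOT v4 OR NOT v2 OR v1) — v1 is true.
  7. (NOT v2 OR NOT v3 OR NOT v1) — NOT v2 is true.
  8. (v4 OR v3) — v3 is true.
  9. (NOT v3 OR NOT v2) — NOT v2 is true.
  10. (NOT v1 OR v3) — v3 is true.
  11. (NOT v2 OR v6) — NOT v2 is true.
  12. (v5 OR v1) — v1 is true.
  13. (NOT v4 OR NOT v3) — NOT v4 is true.
  14. (v1 OR NOT v5) — v1 is true.
  15. (NOT v4 OR v3) — v3 is true.
  16. (NOT v4 OR v6) — NOT v4 is true.
  17. (NOT v2 OR NOT v5 OR NOT v4) — NOT v5 is true.
  18. (NOT v4 OR NOT v3 OR NOT v1) — NOT v4 is true.
  19. (NOT v6 OR NOT v3 OR NOT v2) — NOT v2 is true.
  20. (v1 OR NOT v4) — v1 is true.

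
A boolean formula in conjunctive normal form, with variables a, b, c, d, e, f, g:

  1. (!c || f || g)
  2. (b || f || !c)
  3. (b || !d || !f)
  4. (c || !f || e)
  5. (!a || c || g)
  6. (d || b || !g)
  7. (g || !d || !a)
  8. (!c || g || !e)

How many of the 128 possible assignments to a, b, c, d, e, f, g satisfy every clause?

48

Split on c, then g.
  c=T, g=T: forces b=T; a, d, e, f free → 2^4 = 16.
  c=T, g=F: 5 of the 32 assignments to (a,b,d,e,f) work.
  c=F, g=T: a free; 8 ways for (b,d,e,f) × 2^1 = 16.
  c=F, g=F: 11 of the 32 assignments to (a,b,d,e,f) work.
Total: 16 + 5 + 16 + 11 = 48.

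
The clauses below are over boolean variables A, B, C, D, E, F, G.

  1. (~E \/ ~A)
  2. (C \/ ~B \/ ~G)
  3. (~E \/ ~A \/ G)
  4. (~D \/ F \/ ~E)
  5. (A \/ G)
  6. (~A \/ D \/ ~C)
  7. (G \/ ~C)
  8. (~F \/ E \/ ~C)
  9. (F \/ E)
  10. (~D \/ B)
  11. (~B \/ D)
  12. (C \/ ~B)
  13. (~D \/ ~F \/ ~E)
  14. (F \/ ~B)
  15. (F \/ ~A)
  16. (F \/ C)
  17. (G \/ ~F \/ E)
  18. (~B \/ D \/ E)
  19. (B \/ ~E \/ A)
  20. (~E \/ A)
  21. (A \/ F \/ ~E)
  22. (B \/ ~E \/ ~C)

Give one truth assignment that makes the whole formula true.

A=F, B=F, C=F, D=F, E=F, F=T, G=T

Try A = False.
  then G is forced to True.
  then E is forced to False.
  then F is forced to True.
  then C is forced to False.
  then B is forced to False.
  then D is forced to False.
Every clause has at least one true literal under this assignment.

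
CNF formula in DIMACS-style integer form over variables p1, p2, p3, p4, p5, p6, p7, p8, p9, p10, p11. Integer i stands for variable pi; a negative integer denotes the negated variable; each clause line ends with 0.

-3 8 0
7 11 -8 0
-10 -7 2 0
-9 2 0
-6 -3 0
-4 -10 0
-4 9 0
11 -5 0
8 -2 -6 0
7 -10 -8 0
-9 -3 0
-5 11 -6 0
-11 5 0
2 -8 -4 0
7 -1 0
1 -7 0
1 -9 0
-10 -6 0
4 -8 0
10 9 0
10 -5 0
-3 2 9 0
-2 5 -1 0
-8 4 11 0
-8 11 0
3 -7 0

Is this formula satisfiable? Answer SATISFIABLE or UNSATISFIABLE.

p6 occurs only negated in the remaining clauses — set p6 = False.
Set p1 = False and propagate.
  then p7 is forced to False.
  then p9 is forced to False.
  then p4 is forced to False.
  then p8 is forced to False.
  then p3 is forced to False.
  then p10 is forced to True.
Set p5 = True and propagate.
  then p11 is forced to True.
p2 is now unconstrained; take p2 = True.
So p1=False, p2=True, p3=False, p4=False, p5=True, p6=False, p7=False, p8=False, p9=False, p10=True, p11=True is a satisfying assignment.

SATISFIABLE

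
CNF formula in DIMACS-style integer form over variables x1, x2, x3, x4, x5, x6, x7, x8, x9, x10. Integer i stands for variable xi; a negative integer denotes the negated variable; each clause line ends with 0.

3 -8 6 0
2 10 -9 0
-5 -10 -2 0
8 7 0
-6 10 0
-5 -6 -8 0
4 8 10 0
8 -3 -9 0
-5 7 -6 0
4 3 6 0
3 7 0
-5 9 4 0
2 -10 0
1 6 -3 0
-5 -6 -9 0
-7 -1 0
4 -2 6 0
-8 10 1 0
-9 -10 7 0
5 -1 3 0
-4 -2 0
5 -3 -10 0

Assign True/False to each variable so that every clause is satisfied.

x1=F  x2=T  x3=F  x4=F  x5=F  x6=T  x7=T  x8=F  x9=F  x10=T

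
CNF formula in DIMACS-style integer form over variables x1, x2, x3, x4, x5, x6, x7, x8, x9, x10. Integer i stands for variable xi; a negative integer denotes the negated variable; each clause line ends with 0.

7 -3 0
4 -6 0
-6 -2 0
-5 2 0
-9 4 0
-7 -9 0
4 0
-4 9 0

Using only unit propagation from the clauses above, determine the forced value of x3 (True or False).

False

(x4) stands alone — x4 = True.
(x9 | ~x4): since x4 = True, the clause reduces to (x9). x9 = True.
(~x7 | ~x9) with x9 = True leaves only ~x7, so x7 = False.
(~x3 | x7) with x7 = False leaves only ~x3, so x3 = False.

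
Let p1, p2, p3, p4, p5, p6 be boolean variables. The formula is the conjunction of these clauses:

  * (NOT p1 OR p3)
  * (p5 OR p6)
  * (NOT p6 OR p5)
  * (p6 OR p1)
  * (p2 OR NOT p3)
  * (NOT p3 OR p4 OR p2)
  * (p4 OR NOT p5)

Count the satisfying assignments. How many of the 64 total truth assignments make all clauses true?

5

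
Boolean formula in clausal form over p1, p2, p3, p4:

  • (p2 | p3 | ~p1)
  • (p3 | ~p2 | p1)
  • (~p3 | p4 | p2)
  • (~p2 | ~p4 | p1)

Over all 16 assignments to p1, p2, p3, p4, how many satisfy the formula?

9

Case analysis on p2 and p1:
  p2=1, p1=1: remaining (p3,p4) ∈ {(0,0); (0,1); (1,0); (1,1)} — 4.
  p2=1, p1=0: remaining (p3,p4) ∈ {(1,0)} — 1.
  p2=0, p1=1: remaining (p3,p4) ∈ {(1,1)} — 1.
  p2=0, p1=0: remaining (p3,p4) ∈ {(0,0); (0,1); (1,1)} — 3.
Total: 4 + 1 + 1 + 3 = 9.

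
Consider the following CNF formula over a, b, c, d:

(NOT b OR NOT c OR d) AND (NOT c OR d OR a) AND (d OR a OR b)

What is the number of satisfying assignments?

Split on d, then a.
  d=T, a=T: remaining (b,c) ∈ {(F,F); (F,T); (T,F); (T,T)} — 4.
  d=T, a=F: remaining (b,c) ∈ {(F,F); (F,T); (T,F); (T,T)} — 4.
  d=F, a=T: remaining (b,c) ∈ {(F,F); (F,T); (T,F)} — 3.
  d=F, a=F: remaining (b,c) ∈ {(T,F)} — 1.
Total: 4 + 4 + 3 + 1 = 12.

12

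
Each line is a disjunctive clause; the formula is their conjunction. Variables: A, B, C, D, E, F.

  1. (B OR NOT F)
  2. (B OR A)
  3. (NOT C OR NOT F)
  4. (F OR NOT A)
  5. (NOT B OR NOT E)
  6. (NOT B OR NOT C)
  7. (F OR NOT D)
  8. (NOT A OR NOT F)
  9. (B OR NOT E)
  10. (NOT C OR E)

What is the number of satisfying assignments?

The models are:
  A=F B=T C=F D=F E=F F=F
  A=F B=T C=F D=F E=F F=T
  A=F B=T C=F D=T E=F F=T
Count: 3.

3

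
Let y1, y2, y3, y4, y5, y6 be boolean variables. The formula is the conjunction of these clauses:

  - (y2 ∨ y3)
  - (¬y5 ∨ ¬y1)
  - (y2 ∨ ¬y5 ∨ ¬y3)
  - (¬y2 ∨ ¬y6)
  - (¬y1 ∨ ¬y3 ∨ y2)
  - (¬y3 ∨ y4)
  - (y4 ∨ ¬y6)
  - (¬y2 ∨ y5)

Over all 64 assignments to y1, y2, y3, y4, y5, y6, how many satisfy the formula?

5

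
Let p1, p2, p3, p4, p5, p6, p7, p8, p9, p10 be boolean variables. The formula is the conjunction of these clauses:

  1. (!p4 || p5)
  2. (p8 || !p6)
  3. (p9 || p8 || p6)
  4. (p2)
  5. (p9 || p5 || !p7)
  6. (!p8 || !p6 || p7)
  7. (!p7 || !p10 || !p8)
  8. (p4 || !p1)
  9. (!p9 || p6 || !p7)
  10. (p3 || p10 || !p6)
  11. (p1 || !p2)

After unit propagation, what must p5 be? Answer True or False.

True

(p2) is a unit clause: p2 = True.
From (p1 || !p2) and p2 = True: p1 = True.
In (p4 || !p1), !p1 is now false; p4 must hold, so p4 = True.
(!p4 || p5): since p4 = True, the clause reduces to (p5). p5 = True.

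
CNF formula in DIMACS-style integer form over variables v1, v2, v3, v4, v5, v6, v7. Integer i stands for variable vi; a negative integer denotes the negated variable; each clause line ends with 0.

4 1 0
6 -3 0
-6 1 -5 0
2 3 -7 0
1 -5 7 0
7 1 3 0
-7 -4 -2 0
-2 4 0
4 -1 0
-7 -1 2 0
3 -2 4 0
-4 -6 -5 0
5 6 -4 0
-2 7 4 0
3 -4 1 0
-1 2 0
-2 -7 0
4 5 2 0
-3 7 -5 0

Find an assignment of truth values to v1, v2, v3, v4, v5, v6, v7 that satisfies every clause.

Try v1 = True.
  then v4 is forced to True.
  then v2 is forced to True.
  then v7 is forced to False.
The remaining clauses are satisfied by v3 = False, v5 = True, v6 = False.

v1=T, v2=T, v3=F, v4=T, v5=T, v6=F, v7=F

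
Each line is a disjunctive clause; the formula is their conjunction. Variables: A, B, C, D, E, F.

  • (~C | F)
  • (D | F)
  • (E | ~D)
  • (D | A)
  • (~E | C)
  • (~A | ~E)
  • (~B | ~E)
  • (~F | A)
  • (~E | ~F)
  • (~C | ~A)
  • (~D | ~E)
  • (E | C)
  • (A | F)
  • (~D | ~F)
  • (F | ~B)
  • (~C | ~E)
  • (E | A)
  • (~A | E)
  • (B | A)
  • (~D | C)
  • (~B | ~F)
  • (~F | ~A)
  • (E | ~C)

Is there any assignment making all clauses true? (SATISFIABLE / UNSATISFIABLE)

E = True:
  propagation gives C=True; an empty clause results — contradiction.
E = False:
  propagation gives D=False, F=True, A=True; an empty clause results — contradiction.
Every branch closes, so no satisfying assignment exists.

UNSATISFIABLE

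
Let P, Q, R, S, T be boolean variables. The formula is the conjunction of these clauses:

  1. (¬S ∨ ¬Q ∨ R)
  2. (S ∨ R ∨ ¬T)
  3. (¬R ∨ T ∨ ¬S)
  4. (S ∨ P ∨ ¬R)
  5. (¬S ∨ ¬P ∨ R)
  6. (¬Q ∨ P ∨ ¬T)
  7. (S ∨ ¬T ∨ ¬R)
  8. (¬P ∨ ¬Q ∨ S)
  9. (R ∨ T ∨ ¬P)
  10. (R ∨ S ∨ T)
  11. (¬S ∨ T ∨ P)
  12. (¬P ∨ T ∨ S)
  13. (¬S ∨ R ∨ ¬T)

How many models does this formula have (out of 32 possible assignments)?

Satisfying assignments:
  P=F Q=F R=T S=T T=T
  P=T Q=F R=T S=T T=T
  P=T Q=T R=T S=T T=T
That's 3 in total.

3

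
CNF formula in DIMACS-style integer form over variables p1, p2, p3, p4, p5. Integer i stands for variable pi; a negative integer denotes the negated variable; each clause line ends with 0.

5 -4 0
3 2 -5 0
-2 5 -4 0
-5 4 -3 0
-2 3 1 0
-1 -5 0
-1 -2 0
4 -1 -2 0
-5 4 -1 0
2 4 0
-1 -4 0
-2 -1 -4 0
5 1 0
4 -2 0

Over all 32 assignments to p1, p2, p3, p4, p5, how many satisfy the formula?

Satisfying assignments:
  p1=F p2=F p3=T p4=T p5=T
  p1=F p2=T p3=T p4=T p5=T
That's 2 in total.

2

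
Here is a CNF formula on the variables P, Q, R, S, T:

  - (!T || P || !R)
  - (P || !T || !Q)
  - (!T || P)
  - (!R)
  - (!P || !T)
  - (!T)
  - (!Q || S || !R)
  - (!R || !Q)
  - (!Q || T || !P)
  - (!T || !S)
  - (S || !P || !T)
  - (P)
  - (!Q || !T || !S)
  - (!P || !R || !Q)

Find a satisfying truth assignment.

P = T, Q = F, R = F, S = T, T = F

(!R) is a unit clause, so R = False.
(!T) is a unit clause, so T = False.
(P) is a unit clause, so P = True.
(!Q) is a unit clause, so Q = False.
S is now unconstrained; take S = True.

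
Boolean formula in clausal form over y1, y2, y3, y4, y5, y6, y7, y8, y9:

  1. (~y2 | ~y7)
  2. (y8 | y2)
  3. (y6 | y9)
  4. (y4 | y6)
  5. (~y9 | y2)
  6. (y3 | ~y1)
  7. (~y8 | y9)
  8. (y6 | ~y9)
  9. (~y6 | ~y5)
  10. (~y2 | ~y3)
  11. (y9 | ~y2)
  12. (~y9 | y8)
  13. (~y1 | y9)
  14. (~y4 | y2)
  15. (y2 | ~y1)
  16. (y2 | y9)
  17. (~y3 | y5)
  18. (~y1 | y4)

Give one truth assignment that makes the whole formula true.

y1=False, y2=True, y3=False, y4=True, y5=False, y6=True, y7=False, y8=True, y9=True

Check each clause:
  1. (~y2 | ~y7) — ~y7 is true.
  2. (y2 | y8) — y8 is true.
  3. (y6 | y9) — y9 is true.
  4. (y4 | y6) — y4 is true.
  5. (~y9 | y2) — y2 is true.
  6. (~y1 | y3) — ~y1 is true.
  7. (~y8 | y9) — y9 is true.
  8. (y6 | ~y9) — y6 is true.
  9. (~y5 | ~y6) — ~y5 is true.
  10. (~y2 | ~y3) — ~y3 is true.
  11. (y9 | ~y2) — y9 is true.
  12. (~y9 | y8) — y8 is true.
  13. (y9 | ~y1) — y9 is true.
  14. (~y4 | y2) — y2 is true.
  15. (~y1 | y2) — y2 is true.
  16. (y9 | y2) — y9 is true.
  17. (~y3 | y5) — ~y3 is true.
  18. (y4 | ~y1) — y4 is true.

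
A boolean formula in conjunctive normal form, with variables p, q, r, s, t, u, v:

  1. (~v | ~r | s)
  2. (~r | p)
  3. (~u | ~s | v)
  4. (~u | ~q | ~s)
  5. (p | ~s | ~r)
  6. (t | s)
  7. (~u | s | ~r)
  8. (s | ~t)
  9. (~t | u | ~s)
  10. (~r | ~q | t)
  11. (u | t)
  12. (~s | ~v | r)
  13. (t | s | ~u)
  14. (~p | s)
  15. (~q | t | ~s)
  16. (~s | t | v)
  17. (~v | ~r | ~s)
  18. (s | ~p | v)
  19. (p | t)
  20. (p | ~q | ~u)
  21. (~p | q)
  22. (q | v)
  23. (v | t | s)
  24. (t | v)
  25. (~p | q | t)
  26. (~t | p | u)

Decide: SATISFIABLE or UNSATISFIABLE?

s = True:
  t = True:
    propagation gives u=True, v=True, q=False, r=True; an empty clause results — contradiction.
  t = False:
    propagation gives u=True, v=True, q=False, r=True; an empty clause results — contradiction.
s = False:
  propagation gives t=True; an empty clause results — contradiction.
Every branch closes, so no satisfying assignment exists.

UNSATISFIABLE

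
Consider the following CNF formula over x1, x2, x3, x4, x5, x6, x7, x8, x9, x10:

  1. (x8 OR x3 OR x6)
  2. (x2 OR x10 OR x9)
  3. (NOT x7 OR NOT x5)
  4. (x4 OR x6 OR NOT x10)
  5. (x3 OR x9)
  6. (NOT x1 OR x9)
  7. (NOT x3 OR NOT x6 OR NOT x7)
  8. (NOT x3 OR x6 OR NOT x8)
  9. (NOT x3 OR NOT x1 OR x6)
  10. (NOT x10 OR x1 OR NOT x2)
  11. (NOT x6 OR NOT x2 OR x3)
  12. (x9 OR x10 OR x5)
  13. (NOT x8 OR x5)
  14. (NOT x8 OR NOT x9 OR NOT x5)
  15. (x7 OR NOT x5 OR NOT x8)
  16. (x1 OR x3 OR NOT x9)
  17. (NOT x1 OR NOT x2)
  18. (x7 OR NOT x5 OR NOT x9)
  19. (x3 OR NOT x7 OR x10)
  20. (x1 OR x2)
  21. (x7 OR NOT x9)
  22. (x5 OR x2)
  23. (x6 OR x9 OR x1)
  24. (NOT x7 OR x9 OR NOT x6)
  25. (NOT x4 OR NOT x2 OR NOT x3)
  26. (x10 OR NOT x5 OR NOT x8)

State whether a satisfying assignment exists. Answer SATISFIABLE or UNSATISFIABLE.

SATISFIABLE

Branch on x1: take x1 = False.
  then x2 is forced to True.
  then x10 is forced to False.
Set x3 = True and propagate.
  then x4 is forced to False.
Branch on x5: take x5 = True.
  then x7 is forced to False.
  then x8 is forced to False.
  then x9 is forced to False.
  then x6 is forced to True.
So x1=False, x2=True, x3=True, x4=False, x5=True, x6=True, x7=False, x8=False, x9=False, x10=False is a satisfying assignment.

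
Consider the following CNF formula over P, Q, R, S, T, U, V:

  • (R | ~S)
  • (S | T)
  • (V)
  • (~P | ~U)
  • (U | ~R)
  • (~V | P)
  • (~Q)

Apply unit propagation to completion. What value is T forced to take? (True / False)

Unit clause (V) sets V = True.
From (~V | P) and V = True: P = True.
(~P | ~U) with P = True leaves only ~U, so U = False.
In (~R | U), U is now false; ~R must hold, so R = False.
From (~S | R) and R = False: S = False.
From (S | T) and S = False: T = True.

True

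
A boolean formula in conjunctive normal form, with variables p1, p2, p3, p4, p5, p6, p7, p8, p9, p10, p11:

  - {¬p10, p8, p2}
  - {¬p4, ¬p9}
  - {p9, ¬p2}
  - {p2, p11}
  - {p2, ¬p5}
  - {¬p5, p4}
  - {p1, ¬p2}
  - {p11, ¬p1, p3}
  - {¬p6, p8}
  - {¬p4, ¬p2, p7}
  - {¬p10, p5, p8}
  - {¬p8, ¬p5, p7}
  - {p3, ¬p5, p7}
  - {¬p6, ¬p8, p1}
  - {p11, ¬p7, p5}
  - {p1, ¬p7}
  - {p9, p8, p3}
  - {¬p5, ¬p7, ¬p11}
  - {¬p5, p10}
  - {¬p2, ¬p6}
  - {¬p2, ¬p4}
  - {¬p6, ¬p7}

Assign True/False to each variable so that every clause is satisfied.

p3 occurs only positively in the remaining clauses — set p3 = True.
p6 occurs only negated in the remaining clauses — set p6 = False.
Branch on p1: take p1 = True.
For the remaining variables, p2 = True, p4 = False, p5 = False, p7 = False, p8 = False, p9 = True, p10 = False, p11 = False works.
Every clause has at least one true literal under this assignment.

p1=True, p2=True, p3=True, p4=False, p5=False, p6=False, p7=False, p8=False, p9=True, p10=False, p11=False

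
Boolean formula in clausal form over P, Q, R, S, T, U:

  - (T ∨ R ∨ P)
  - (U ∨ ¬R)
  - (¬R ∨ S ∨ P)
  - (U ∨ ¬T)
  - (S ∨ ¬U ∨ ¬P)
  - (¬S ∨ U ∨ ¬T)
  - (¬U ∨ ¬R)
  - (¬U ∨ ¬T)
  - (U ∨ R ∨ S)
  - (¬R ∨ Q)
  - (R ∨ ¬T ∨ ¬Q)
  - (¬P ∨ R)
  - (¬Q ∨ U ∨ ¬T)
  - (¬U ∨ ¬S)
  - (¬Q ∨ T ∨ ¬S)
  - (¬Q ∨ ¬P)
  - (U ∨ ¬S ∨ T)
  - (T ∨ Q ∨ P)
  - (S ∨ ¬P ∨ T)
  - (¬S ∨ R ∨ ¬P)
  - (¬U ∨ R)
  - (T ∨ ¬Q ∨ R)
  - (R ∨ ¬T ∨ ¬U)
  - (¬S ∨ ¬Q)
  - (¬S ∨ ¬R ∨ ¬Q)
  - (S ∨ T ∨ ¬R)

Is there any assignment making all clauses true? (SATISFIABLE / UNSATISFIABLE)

UNSATISFIABLE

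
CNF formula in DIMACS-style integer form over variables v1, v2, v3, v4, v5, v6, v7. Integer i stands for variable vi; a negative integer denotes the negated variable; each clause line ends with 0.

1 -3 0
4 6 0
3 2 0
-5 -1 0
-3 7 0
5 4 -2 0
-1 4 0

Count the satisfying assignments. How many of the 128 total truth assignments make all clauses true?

Case analysis on v1 and v3:
  v1=T, v3=T: remaining (v2,v4,v5,v6,v7) ∈ {(F,T,F,F,T); (F,T,F,T,T); (T,T,F,F,T); (T,T,F,T,T)} — 4.
  v1=T, v3=F: remaining (v2,v4,v5,v6,v7) ∈ {(T,T,F,F,F); (T,T,F,F,T); (T,T,F,T,F); (T,T,F,T,T)} — 4.
  v1=F, v3=T: a clause becomes empty — 0.
  v1=F, v3=F: v7 free; 5 ways for (v2,v4,v5,v6) × 2^1 = 10.
Total: 4 + 4 + 0 + 10 = 18.

18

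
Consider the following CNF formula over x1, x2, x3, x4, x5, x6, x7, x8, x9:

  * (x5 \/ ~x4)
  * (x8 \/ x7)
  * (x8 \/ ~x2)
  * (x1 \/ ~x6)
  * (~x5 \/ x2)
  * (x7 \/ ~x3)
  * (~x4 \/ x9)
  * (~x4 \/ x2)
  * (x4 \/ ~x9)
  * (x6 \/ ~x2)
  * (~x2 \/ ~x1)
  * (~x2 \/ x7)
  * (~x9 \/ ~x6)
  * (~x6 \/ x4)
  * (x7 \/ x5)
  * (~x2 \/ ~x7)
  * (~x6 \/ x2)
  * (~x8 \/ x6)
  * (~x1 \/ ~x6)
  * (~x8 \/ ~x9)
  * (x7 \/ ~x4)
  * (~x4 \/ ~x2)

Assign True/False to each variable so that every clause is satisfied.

x1=T, x2=F, x3=F, x4=F, x5=F, x6=F, x7=T, x8=F, x9=F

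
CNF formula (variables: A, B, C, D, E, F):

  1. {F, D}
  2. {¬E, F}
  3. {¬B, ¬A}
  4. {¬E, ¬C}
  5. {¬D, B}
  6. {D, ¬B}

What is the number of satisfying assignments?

Split on B, then D.
  B=T, D=T: 5 of the 16 assignments to (A,C,E,F) work.
  B=T, D=F: a clause becomes empty — 0.
  B=F, D=T: a clause becomes empty — 0.
  B=F, D=F: A free; 3 ways for (C,E,F) × 2^1 = 6.
Total: 5 + 0 + 0 + 6 = 11.

11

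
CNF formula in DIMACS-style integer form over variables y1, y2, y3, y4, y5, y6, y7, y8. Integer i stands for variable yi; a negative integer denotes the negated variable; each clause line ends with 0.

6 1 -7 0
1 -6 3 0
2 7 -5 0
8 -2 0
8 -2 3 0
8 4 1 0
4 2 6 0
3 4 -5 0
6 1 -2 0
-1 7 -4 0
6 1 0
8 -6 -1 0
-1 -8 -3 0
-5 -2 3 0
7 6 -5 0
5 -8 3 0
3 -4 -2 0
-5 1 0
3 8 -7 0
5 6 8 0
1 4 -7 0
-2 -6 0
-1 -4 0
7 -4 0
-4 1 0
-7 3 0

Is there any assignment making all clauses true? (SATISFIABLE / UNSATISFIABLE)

SATISFIABLE

Branch on y1: take y1 = False.
  then y6 is forced to True.
  then y3 is forced to True.
  then y5 is forced to False.
  then y2 is forced to False.
  then y4 is forced to False.
  then y8 is forced to True.
  then y7 is forced to False.
So y1=False, y2=False, y3=True, y4=False, y5=False, y6=True, y7=False, y8=True is a satisfying assignment.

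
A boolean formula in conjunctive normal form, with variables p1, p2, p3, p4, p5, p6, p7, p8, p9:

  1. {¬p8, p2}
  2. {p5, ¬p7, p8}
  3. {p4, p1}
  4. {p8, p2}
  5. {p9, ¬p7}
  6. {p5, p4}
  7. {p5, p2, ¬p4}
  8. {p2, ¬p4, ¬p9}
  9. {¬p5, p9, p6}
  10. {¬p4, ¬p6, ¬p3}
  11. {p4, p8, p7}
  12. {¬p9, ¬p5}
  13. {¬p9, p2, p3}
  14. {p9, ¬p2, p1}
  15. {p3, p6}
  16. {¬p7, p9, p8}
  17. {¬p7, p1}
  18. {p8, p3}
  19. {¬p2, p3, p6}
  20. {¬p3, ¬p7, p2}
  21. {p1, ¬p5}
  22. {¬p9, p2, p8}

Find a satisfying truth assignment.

Pure literal: p1 appears only positively; assign p1 = True.
Branch on p2: take p2 = True.
The remaining clauses are satisfied by p3 = False, p4 = True, p5 = False, p6 = True, p7 = False, p8 = True, p9 = False.
Every clause has at least one true literal under this assignment.
Check each clause:
  1. {¬p8, p2} — p2 is true.
  2. {¬p7, p8, p5} — p8 is true.
  3. {p1, p4} — p1 is true.
  4. {p2, p8} — p8 is true.
  5. {¬p7, p9} — ¬p7 is true.
  6. {p5, p4} — p4 is true.
  7. {p2, ¬p4, p5} — p2 is true.
  8. {p2, ¬p4, ¬p9} — p2 is true.
  9. {p9, p6, ¬p5} — ¬p5 is true.
  10. {¬p3, ¬p6, ¬p4} — ¬p3 is true.
  11. {p4, p7, p8} — p8 is true.
  12. {¬p5, ¬p9} — ¬p5 is true.
  13. {¬p9, p3, p2} — p2 is true.
  14. {p9, ¬p2, p1} — p1 is true.
  15. {p6, p3} — p6 is true.
  16. {¬p7, p8, p9} — p8 is true.
  17. {¬p7, p1} — p1 is true.
  18. {p8, p3} — p8 is true.
  19. {p3, p6, ¬p2} — p6 is true.
  20. {¬p7, ¬p3, p2} — ¬p7 is true.
  21. {¬p5, p1} — p1 is true.
  22. {p2, ¬p9, p8} — p8 is true.

p1=True  p2=True  p3=False  p4=True  p5=False  p6=True  p7=False  p8=True  p9=False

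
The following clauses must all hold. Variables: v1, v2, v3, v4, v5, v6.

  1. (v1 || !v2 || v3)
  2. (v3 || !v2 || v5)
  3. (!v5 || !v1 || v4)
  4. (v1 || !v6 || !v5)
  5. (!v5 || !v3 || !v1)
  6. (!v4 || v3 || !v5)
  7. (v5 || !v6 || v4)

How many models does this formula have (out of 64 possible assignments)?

23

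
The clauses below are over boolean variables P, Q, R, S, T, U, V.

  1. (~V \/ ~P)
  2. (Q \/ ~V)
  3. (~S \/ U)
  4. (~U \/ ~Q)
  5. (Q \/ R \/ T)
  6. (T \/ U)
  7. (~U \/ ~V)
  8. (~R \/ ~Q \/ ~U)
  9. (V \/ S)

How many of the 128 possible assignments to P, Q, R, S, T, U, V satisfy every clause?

8

Satisfying assignments:
  P=0 Q=0 R=0 S=1 T=1 U=1 V=0
  P=0 Q=0 R=1 S=1 T=0 U=1 V=0
  P=0 Q=0 R=1 S=1 T=1 U=1 V=0
  P=0 Q=1 R=0 S=0 T=1 U=0 V=1
  P=0 Q=1 R=1 S=0 T=1 U=0 V=1
  P=1 Q=0 R=0 S=1 T=1 U=1 V=0
  P=1 Q=0 R=1 S=1 T=0 U=1 V=0
  P=1 Q=0 R=1 S=1 T=1 U=1 V=0
That's 8 in total.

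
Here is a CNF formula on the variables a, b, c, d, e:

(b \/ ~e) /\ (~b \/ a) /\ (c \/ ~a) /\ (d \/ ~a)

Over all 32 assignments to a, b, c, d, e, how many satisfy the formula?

Satisfying assignments:
  a=F b=F c=F d=F e=F
  a=F b=F c=F d=T e=F
  a=F b=F c=T d=F e=F
  a=F b=F c=T d=T e=F
  a=T b=F c=T d=T e=F
  a=T b=T c=T d=T e=F
  a=T b=T c=T d=T e=T
That's 7 in total.

7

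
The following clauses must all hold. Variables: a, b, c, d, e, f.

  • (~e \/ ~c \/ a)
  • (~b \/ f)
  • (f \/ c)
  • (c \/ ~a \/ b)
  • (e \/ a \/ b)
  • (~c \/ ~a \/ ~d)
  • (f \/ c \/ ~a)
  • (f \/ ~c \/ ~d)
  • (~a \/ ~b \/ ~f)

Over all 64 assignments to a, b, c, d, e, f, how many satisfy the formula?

12

Case analysis on a and c:
  a=1, c=1: remaining (b,d,e,f) ∈ {(0,0,0,0); (0,0,0,1); (0,0,1,0); (0,0,1,1)} — 4.
  a=1, c=0: a clause becomes empty — 0.
  a=0, c=1: remaining (b,d,e,f) ∈ {(1,0,0,1); (1,1,0,1)} — 2.
  a=0, c=0: d free; 3 ways for (b,e,f) × 2^1 = 6.
Total: 4 + 0 + 2 + 6 = 12.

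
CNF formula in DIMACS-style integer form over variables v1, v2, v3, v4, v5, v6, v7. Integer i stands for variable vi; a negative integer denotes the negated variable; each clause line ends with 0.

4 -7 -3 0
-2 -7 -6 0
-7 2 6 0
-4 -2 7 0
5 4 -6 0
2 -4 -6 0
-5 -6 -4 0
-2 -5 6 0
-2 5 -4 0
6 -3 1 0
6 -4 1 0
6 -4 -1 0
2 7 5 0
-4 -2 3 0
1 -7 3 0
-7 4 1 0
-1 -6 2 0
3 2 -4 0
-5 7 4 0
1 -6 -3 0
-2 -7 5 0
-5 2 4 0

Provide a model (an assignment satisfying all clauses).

Set v1 = False and propagate.
Branch on v2: take v2 = True.
Try v3 = False.
  then v4 is forced to False.
  then v7 is forced to False.
  then v5 is forced to False.
  then v6 is forced to False.
Check each clause:
  1. (~v3 | v4 | ~v7) — ~v7 is true.
  2. (~v6 | ~v7 | ~v2) — ~v7 is true.
  3. (v6 | ~v7 | v2) — ~v7 is true.
  4. (~v2 | ~v4 | v7) — ~v4 is true.
  5. (v5 | v4 | ~v6) — ~v6 is true.
  6. (~v6 | ~v4 | v2) — v2 is true.
  7. (~v5 | ~v6 | ~v4) — ~v6 is true.
  8. (~v5 | ~v2 | v6) — ~v5 is true.
  9. (v5 | ~v2 | ~v4) — ~v4 is true.
  10. (v6 | v1 | ~v3) — ~v3 is true.
  11. (v6 | ~v4 | v1) — ~v4 is true.
  12. (v6 | ~v4 | ~v1) — ~v4 is true.
  13. (v7 | v5 | v2) — v2 is true.
  14. (v3 | ~v4 | ~v2) — ~v4 is true.
  15. (v3 | ~v7 | v1) — ~v7 is true.
  16. (v1 | v4 | ~v7) — ~v7 is true.
  17. (v2 | ~v6 | ~v1) — v2 is true.
  18. (~v4 | v2 | v3) — v2 is true.
  19. (~v5 | v7 | v4) — ~v5 is true.
  20. (~v3 | v1 | ~v6) — ~v6 is true.
  21. (v5 | ~v7 | ~v2) — ~v7 is true.
  22. (v2 | ~v5 | v4) — v2 is true.

v1 = False, v2 = True, v3 = False, v4 = False, v5 = False, v6 = False, v7 = False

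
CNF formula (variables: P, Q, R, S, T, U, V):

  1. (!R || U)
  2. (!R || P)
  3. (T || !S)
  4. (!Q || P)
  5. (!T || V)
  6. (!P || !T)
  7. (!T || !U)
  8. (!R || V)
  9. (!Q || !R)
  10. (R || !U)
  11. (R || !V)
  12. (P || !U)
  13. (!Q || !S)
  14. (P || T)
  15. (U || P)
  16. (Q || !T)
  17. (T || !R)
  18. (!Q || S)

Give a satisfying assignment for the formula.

P=T  Q=F  R=F  S=F  T=F  U=F  V=F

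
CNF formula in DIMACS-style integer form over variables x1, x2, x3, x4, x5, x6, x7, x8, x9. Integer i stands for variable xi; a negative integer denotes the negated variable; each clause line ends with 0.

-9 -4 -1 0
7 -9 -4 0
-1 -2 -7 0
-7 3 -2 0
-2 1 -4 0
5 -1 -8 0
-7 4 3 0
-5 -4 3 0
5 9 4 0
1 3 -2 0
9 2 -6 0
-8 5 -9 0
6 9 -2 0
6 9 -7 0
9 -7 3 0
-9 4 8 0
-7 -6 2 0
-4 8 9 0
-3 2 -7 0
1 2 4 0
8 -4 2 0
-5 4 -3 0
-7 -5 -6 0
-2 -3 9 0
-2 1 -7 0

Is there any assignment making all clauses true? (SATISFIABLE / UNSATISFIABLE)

SATISFIABLE

Branch on x1: take x1 = True.
Branch on x2: take x2 = False.
Set x3 = False and propagate.
For the remaining variables, x4 = False, x5 = True, x6 = False, x7 = False, x8 = True, x9 = True works.
So x1=True, x2=False, x3=False, x4=False, x5=True, x6=False, x7=False, x8=True, x9=True is a satisfying assignment.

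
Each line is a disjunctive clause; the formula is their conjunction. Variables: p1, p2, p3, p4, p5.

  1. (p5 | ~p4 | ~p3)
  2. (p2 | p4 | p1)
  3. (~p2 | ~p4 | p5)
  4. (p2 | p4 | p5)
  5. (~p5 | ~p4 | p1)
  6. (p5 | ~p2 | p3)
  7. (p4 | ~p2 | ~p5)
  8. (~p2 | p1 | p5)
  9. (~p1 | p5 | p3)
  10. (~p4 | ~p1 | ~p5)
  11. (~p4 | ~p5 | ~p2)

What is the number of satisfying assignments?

Satisfying assignments:
  p1=F p2=F p3=F p4=T p5=F
  p1=T p2=F p3=F p4=F p5=T
  p1=T p2=F p3=T p4=F p5=T
  p1=T p2=T p3=T p4=F p5=F
That's 4 in total.

4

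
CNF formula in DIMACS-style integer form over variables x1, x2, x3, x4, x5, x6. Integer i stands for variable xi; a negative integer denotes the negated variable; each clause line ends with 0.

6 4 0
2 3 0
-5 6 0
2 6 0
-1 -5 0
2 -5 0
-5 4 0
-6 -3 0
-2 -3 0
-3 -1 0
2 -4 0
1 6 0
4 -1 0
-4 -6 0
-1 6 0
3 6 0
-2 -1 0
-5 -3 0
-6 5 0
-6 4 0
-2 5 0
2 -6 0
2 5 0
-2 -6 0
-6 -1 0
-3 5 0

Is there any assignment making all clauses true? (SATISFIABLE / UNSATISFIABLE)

UNSATISFIABLE

x6 = True:
  propagation gives x3=False, x2=True; an empty clause results — contradiction.
x6 = False:
  propagation gives x4=True, x5=False, x2=True; an empty clause results — contradiction.
Every branch closes, so no satisfying assignment exists.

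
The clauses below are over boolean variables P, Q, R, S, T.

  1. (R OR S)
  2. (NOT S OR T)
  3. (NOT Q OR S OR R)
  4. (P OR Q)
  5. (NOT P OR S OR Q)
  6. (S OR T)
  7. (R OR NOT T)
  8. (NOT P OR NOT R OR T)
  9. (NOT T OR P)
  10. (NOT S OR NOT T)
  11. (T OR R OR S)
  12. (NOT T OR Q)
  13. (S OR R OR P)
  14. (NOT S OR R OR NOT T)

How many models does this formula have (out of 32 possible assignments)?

The models are:
  P=1 Q=1 R=1 S=0 T=1
Count: 1.

1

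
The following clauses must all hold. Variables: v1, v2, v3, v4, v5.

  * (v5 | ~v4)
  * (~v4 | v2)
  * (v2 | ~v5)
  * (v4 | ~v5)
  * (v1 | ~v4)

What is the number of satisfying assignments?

10

Split on v4, then v5.
  v4=T, v5=T: remaining (v1,v2,v3) ∈ {(T,T,F); (T,T,T)} — 2.
  v4=T, v5=F: a clause becomes empty — 0.
  v4=F, v5=T: a clause becomes empty — 0.
  v4=F, v5=F: v1, v2, v3 free → 2^3 = 8.
Total: 2 + 0 + 0 + 8 = 10.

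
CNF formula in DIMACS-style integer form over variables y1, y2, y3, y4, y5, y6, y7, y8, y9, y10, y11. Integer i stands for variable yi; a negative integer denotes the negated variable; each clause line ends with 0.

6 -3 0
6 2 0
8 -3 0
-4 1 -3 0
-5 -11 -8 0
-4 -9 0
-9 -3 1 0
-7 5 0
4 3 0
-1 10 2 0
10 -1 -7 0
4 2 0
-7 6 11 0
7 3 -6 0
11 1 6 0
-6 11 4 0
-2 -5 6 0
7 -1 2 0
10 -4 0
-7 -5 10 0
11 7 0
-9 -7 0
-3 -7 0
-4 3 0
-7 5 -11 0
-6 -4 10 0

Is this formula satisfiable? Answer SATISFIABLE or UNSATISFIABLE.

y9 occurs only negated in the remaining clauses — set y9 = False.
Pure literal: y10 appears only positively; assign y10 = True.
Branch on y1: take y1 = True.
The remaining clauses are satisfied by y2 = True, y3 = True, y4 = True, y5 = False, y6 = True, y7 = False, y8 = True, y11 = True.
Every clause has at least one true literal under this assignment.
So y1=True  y2=True  y3=True  y4=True  y5=False  y6=True  y7=False  y8=True  y9=False  y10=True  y11=True is a satisfying assignment.

SATISFIABLE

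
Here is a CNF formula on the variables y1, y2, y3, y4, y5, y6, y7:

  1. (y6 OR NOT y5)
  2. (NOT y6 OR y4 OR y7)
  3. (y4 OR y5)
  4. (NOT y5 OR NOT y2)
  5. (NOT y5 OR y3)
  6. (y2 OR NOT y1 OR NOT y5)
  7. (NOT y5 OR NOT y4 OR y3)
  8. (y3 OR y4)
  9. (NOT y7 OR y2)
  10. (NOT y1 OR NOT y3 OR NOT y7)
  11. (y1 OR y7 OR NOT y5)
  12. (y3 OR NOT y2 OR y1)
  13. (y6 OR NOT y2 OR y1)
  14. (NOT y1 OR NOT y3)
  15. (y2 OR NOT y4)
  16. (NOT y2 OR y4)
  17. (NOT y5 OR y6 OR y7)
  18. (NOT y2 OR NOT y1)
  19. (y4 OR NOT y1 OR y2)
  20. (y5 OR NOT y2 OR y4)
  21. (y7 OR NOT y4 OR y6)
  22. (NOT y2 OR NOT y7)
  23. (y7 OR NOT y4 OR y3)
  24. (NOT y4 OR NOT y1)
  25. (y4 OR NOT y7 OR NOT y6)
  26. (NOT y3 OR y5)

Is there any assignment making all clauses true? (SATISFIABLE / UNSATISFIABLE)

UNSATISFIABLE

y4 = True:
  propagation gives y2=True, y5=False, y1=False, y3=True; an empty clause results — contradiction.
y4 = False:
  propagation gives y5=True, y6=True, y7=True; an empty clause results — contradiction.
Every branch closes, so no satisfying assignment exists.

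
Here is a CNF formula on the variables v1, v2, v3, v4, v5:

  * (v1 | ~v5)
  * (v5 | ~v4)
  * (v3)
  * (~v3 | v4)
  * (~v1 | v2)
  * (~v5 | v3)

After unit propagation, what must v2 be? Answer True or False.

True

(v3) is a unit clause: v3 = True.
(~v3 | v4): since v3 = True, the clause reduces to (v4). v4 = True.
From (~v4 | v5) and v4 = True: v5 = True.
(~v5 | v1): since v5 = True, the clause reduces to (v1). v1 = True.
From (v2 | ~v1) and v1 = True: v2 = True.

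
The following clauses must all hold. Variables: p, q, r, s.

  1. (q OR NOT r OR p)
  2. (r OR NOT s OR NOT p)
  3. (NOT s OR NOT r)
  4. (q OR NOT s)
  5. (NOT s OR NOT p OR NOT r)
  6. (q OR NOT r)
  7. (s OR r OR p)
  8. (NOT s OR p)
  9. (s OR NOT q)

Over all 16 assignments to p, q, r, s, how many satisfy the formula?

Satisfying assignments:
  p=1 q=0 r=0 s=0
Count: 1.

1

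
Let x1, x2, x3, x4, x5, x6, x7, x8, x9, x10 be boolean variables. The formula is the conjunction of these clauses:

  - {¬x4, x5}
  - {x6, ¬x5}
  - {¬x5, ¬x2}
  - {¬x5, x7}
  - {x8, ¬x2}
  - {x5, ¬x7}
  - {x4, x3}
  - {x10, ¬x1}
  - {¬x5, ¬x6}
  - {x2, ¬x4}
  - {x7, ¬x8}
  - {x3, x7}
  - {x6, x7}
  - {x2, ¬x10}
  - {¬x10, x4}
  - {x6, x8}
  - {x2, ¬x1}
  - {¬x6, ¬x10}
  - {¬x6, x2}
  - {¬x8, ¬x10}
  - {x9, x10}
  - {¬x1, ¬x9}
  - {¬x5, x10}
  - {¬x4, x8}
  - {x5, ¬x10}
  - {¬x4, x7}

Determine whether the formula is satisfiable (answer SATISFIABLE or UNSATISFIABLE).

UNSATISFIABLE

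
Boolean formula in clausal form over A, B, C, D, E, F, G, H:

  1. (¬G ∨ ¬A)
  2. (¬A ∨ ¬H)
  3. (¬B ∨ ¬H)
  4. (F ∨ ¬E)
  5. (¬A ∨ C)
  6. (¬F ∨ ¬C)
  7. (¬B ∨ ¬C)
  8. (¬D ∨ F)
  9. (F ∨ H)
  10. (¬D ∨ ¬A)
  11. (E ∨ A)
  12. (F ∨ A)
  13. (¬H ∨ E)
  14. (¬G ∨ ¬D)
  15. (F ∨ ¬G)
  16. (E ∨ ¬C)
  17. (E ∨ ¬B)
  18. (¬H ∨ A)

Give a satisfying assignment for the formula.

A=0, B=1, C=0, D=0, E=1, F=1, G=0, H=0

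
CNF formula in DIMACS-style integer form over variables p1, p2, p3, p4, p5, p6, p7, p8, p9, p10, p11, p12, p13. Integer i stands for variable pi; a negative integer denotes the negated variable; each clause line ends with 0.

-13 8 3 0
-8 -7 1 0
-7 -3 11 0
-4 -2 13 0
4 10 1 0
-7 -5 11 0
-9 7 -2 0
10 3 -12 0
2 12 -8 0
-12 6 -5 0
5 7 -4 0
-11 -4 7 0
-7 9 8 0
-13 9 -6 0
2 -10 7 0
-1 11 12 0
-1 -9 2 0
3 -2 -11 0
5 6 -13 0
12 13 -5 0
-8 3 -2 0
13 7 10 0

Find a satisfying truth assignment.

p1 = 1, p2 = 1, p3 = 1, p4 = 0, p5 = 1, p6 = 1, p7 = 1, p8 = 1, p9 = 1, p10 = 0, p11 = 1, p12 = 1, p13 = 1

Branch on p1: take p1 = True.
Set p2 = True and propagate.
Branch on p3: take p3 = True.
For the remaining variables, p4 = False, p5 = True, p6 = True, p7 = True, p8 = True, p9 = True, p10 = False, p11 = True, p12 = True, p13 = True works.
Every clause has at least one true literal under this assignment.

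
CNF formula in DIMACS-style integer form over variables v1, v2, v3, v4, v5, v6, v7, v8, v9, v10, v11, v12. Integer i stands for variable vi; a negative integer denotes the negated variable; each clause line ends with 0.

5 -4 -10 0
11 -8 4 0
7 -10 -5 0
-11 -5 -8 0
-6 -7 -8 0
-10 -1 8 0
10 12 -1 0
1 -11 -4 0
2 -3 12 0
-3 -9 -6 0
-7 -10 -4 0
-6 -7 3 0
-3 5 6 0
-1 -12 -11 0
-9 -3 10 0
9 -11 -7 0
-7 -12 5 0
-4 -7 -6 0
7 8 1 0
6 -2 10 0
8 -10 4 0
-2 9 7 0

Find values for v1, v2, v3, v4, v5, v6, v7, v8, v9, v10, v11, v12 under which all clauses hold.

v1=T, v2=F, v3=F, v4=F, v5=T, v6=F, v7=F, v8=F, v9=F, v10=F, v11=F, v12=T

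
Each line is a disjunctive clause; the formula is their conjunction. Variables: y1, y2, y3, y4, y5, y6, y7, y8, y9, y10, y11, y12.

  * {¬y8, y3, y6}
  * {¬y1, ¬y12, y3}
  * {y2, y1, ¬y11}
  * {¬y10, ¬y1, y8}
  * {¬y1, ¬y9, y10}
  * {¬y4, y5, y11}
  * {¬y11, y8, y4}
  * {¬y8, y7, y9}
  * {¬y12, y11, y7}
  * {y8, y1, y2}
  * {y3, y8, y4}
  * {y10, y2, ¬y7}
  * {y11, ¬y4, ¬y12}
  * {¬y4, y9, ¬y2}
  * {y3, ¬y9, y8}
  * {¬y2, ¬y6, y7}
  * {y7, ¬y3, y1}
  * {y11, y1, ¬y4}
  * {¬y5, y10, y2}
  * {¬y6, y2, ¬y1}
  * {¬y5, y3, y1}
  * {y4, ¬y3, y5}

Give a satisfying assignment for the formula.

y1=True, y2=True, y3=True, y4=False, y5=True, y6=False, y7=True, y8=False, y9=False, y10=False, y11=False, y12=True

Check each clause:
  1. {¬y8, y6, y3} — ¬y8 is true.
  2. {¬y1, ¬y12, y3} — y3 is true.
  3. {y2, ¬y11, y1} — y1 is true.
  4. {¬y1, ¬y10, y8} — ¬y10 is true.
  5. {y10, ¬y1, ¬y9} — ¬y9 is true.
  6. {¬y4, y11, y5} — ¬y4 is true.
  7. {¬y11, y8, y4} — ¬y11 is true.
  8. {y7, ¬y8, y9} — ¬y8 is true.
  9. {¬y12, y11, y7} — y7 is true.
  10. {y8, y1, y2} — y1 is true.
  11. {y3, y4, y8} — y3 is true.
  12. {y10, ¬y7, y2} — y2 is true.
  13. {y11, ¬y4, ¬y12} — ¬y4 is true.
  14. {¬y2, ¬y4, y9} — ¬y4 is true.
  15. {¬y9, y3, y8} — y3 is true.
  16. {¬y6, y7, ¬y2} — ¬y6 is true.
  17. {y1, y7, ¬y3} — y1 is true.
  18. {y1, ¬y4, y11} — y1 is true.
  19. {¬y5, y2, y10} — y2 is true.
  20. {¬y6, ¬y1, y2} — ¬y6 is true.
  21. {y3, y1, ¬y5} — y3 is true.
  22. {¬y3, y5, y4} — y5 is true.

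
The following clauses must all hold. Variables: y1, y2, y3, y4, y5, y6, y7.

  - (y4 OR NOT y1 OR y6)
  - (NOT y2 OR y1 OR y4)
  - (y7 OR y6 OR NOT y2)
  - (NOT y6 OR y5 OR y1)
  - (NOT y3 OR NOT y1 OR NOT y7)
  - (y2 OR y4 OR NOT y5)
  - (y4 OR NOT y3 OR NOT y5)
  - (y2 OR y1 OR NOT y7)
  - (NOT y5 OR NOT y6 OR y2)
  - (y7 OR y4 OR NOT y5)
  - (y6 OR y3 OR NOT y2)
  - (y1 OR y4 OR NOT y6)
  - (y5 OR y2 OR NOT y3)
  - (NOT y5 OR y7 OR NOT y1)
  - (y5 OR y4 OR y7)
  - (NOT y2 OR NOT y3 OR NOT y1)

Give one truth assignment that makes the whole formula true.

y1=False, y2=False, y3=False, y4=True, y5=True, y6=False, y7=False

Check each clause:
  1. (y6 OR y4 OR NOT y1) — y4 is true.
  2. (y1 OR NOT y2 OR y4) — y4 is true.
  3. (y7 OR NOT y2 OR y6) — NOT y2 is true.
  4. (y1 OR y5 OR NOT y6) — NOT y6 is true.
  5. (NOT y3 OR NOT y1 OR NOT y7) — NOT y7 is true.
  6. (y4 OR y2 OR NOT y5) — y4 is true.
  7. (NOT y3 OR y4 OR NOT y5) — y4 is true.
  8. (NOT y7 OR y2 OR y1) — NOT y7 is true.
  9. (NOT y6 OR y2 OR NOT y5) — NOT y6 is true.
  10. (y7 OR y4 OR NOT y5) — y4 is true.
  11. (y3 OR y6 OR NOT y2) — NOT y2 is true.
  12. (y1 OR y4 OR NOT y6) — NOT y6 is true.
  13. (NOT y3 OR y5 OR y2) — NOT y3 is true.
  14. (y7 OR NOT y5 OR NOT y1) — NOT y1 is true.
  15. (y7 OR y4 OR y5) — y4 is true.
  16. (NOT y1 OR NOT y2 OR NOT y3) — NOT y3 is true.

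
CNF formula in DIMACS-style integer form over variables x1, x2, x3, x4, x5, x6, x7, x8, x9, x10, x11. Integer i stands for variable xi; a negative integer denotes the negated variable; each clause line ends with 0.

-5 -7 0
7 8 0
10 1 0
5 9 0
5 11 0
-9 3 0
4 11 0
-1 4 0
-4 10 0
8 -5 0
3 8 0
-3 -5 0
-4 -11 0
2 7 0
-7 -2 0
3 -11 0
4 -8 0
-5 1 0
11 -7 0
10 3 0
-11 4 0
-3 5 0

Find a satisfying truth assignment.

x1=T, x2=T, x3=F, x4=T, x5=T, x6=T, x7=F, x8=T, x9=F, x10=T, x11=F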